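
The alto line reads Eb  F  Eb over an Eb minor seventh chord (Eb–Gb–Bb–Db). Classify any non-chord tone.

F is a neighbor tone.

The harmony at that moment is Eb minor seventh chord (Eb, Gb, Bb, Db); F is not a chord tone.
It is approached by step up from Eb and left by step down to Eb.
Step away and step back to the same note — a neighbor tone (upper neighbor).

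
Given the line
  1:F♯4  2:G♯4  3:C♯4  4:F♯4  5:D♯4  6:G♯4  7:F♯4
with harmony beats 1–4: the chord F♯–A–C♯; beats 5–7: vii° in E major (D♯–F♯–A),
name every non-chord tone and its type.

The harmony at that moment is F♯ minor triad (F♯, A, C♯); G♯4 is not a chord tone.
It is approached by step up from F♯4 and left by leap down to C♯4.
Step in, leap out — an escape tone.
The harmony at that moment is D♯ diminished triad (D♯, F♯, A); G♯4 is not a chord tone.
It is approached by leap up from D♯4 and left by step down to F♯4.
Leap in, step out — an appoggiatura.

G♯4 (beat 2) — escape tone; G♯4 (beat 6) — appoggiatura.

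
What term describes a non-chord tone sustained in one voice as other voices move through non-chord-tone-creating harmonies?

Pedal tone.

Approach: none. Departure: none — a single pitch is sustained while the chords change around it, passing through harmonies that do not contain it.
No melodic motion at all; the dissonance is created entirely by the moving harmonies against the stationary note — a pedal tone (pedal point).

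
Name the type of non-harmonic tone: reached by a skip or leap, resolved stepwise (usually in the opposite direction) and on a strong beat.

Appoggiatura.

Approach: by leap. Departure: by step. Metric position: strong.
Leap in, step out, in a metrically strong position — an appoggiatura. (It is the mirror image of the escape tone, which steps in and leaps out from a weak position.)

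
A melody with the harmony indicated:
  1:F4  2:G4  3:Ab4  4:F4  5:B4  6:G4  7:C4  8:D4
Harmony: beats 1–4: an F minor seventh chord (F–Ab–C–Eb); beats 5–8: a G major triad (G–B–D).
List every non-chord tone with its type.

G4 (beat 2) — passing tone; C4 (beat 7) — appoggiatura.

The harmony at that moment is F minor seventh chord (F, Ab, C, Eb); G4 is not a chord tone.
It is approached by step up from F4 and left by step up to Ab4.
Step in, step out in the same direction — a passing tone.
The harmony at that moment is G major triad (G, B, D); C4 is not a chord tone.
It is approached by leap down from G4 and left by step up to D4.
Leap in, step out — an appoggiatura.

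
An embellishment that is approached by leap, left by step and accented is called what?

Appoggiatura.

Approach: by leap. Departure: by step. Metric position: strong.
Leap in, step out, in a metrically strong position — an appoggiatura. (It is the mirror image of the escape tone, which steps in and leaps out from a weak position.)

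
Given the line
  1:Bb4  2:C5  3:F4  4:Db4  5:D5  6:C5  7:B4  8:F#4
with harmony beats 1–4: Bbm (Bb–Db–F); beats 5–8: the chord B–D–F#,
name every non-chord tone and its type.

The harmony at that moment is Bb minor triad (Bb, Db, F); C5 is not a chord tone.
It is approached by step up from Bb4 and left by leap down to F4.
Step in, leap out — an escape tone.
The harmony at that moment is B minor triad (B, D, F#); C5 is not a chord tone.
It is approached by step down from D5 and left by step down to B4.
Step in, step out in the same direction — a passing tone.

C5 (beat 2) — escape tone; C5 (beat 6) — passing tone.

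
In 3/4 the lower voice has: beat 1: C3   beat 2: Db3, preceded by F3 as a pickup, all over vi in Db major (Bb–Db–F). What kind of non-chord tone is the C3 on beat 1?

The harmony at that moment is Bb minor triad (Bb, Db, F); C3 is not a chord tone.
It is approached by leap down from F3 and left by step up to Db3.
Leap in, step out, metrically accented — an appoggiatura.

Appoggiatura.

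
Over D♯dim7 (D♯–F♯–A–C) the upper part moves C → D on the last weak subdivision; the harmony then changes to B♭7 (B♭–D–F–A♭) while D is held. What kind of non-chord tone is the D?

D is an anticipation.

The harmony at that moment is D♯ diminished seventh chord (D♯, F♯, A, C); D is not a chord tone.
It is approached by step up from C and then sustained as the same pitch into the next harmony.
Arriving early and becoming a chord tone when the harmony changes — an anticipation.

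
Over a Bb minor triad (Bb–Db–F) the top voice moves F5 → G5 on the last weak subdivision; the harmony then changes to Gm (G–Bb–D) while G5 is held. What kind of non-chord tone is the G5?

G5 is an anticipation.

The harmony at that moment is Bb minor triad (Bb, Db, F); G5 is not a chord tone.
It is approached by step up from F5 and then sustained as the same pitch into the next harmony.
Arriving early and becoming a chord tone when the harmony changes — an anticipation.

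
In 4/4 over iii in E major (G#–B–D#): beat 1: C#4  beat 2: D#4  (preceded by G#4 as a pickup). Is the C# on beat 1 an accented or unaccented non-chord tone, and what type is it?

The harmony at that moment is G# minor triad (G#, B, D#); C#4 is not a chord tone.
It is approached by leap down from G#4 and left by step up to D#4.
Leap in, step out — an appoggiatura.
It falls on the downbeat, so it is accented.

Accented appoggiatura.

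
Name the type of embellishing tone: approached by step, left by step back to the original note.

Neighbor tone.

Approach: by step. Departure: by step in the opposite direction, back to the starting pitch.
Stepwise on both sides but reversing to return to the same chord tone — a neighbor tone. (Had it continued onward in the same direction it would be a passing tone instead.)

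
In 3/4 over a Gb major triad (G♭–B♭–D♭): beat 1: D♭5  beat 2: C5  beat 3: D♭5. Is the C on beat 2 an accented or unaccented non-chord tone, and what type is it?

Unaccented neighbor tone.

The harmony at that moment is G♭ major triad (G♭, B♭, D♭); C5 is not a chord tone.
It is approached by step down from D♭5 and left by step up to D♭5.
Step away and step back to the same note — a neighbor tone (lower neighbor).
It falls on a weak beat, so it is unaccented.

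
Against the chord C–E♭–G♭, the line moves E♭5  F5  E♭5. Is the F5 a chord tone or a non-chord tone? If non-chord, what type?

Non-chord tone — a neighbor tone.

The harmony at that moment is C diminished triad (C, E♭, G♭); F5 is not a chord tone.
It is approached by step up from E♭5 and left by step down to E♭5.
Step away and step back to the same note — a neighbor tone (upper neighbor).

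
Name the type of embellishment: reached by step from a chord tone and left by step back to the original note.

Approach: by step. Departure: by step in the opposite direction, back to the starting pitch.
Stepwise on both sides but reversing to return to the same chord tone — a neighbor tone. (Had it continued onward in the same direction it would be a passing tone instead.)

Neighbor tone.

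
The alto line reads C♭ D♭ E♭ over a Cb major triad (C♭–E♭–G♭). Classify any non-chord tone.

D♭ is a passing tone.

The harmony at that moment is C♭ major triad (C♭, E♭, G♭); D♭ is not a chord tone.
It is approached by step up from C♭ and left by step up to E♭.
Step in, step out in the same direction — a passing tone.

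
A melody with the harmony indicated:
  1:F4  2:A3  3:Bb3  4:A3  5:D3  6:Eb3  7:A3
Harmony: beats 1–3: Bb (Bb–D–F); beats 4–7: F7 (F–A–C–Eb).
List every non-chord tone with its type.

A3 (beat 2) — appoggiatura; D3 (beat 5) — appoggiatura.

The harmony at that moment is Bb major triad (Bb, D, F); A3 is not a chord tone.
It is approached by leap down from F4 and left by step up to Bb3.
Leap in, step out — an appoggiatura.
The harmony at that moment is F dominant seventh chord (F, A, C, Eb); D3 is not a chord tone.
It is approached by leap down from A3 and left by step up to Eb3.
Leap in, step out — an appoggiatura.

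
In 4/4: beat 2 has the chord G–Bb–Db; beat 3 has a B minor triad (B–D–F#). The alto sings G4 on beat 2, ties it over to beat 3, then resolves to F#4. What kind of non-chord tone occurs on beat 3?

The harmony at that moment is B minor triad (B, D, F#); G4 is not a chord tone.
It is held over (the same pitch as the preceding G4) and left by step down to F#4.
Held over from the previous chord and resolving down by step — a suspension.

Suspension.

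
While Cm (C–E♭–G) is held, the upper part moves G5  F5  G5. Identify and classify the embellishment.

The harmony at that moment is C minor triad (C, E♭, G); F5 is not a chord tone.
It is approached by step down from G5 and left by step up to G5.
Step away and step back to the same note — a neighbor tone (lower neighbor).

F5 is a neighbor tone.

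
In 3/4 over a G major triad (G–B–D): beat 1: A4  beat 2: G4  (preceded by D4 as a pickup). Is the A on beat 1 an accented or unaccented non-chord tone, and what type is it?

Accented appoggiatura.

The harmony at that moment is G major triad (G, B, D); A4 is not a chord tone.
It is approached by leap up from D4 and left by step down to G4.
Leap in, step out — an appoggiatura.
It falls on the downbeat, so it is accented.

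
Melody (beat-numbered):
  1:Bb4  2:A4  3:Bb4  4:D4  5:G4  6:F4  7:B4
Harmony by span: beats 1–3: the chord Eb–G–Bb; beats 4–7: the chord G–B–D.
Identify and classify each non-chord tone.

A4 (beat 2) — neighbor tone; F4 (beat 6) — escape tone.

The harmony at that moment is Eb major triad (Eb, G, Bb); A4 is not a chord tone.
It is approached by step down from Bb4 and left by step up to Bb4.
Step away and step back to the same note — a neighbor tone (lower neighbor).
The harmony at that moment is G major triad (G, B, D); F4 is not a chord tone.
It is approached by step down from G4 and left by leap up to B4.
Step in, leap out — an escape tone.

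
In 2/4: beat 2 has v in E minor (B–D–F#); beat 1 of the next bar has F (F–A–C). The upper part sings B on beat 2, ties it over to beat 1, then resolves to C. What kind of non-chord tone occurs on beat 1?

The harmony at that moment is F major triad (F, A, C); B is not a chord tone.
It is held over (the same pitch as the preceding B) and left by step up to C.
Held over from the previous chord and resolving up by step — a retardation.

Retardation.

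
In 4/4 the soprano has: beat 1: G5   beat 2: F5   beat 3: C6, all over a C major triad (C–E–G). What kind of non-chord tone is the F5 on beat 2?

Escape tone.

The harmony at that moment is C major triad (C, E, G); F5 is not a chord tone.
It is approached by step down from G5 and left by leap up to C6.
Step in, leap out, on a weak beat — an escape tone.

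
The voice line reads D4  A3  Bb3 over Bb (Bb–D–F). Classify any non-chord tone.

The harmony at that moment is Bb major triad (Bb, D, F); A3 is not a chord tone.
It is approached by leap down from D4 and left by step up to Bb3.
Leap in, step out — an appoggiatura.

A3 is an appoggiatura.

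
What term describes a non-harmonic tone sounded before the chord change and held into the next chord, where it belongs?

Approach: ahead of the chord change (typically by step), so it is dissonant against the current harmony. Departure: none — the same pitch is restated or held and is a chord tone of the new harmony.
Dissonant first, consonant once the harmony catches up: the note simply arrives early — an anticipation. (The reverse timing, consonant first and dissonant after the change, would be a suspension or retardation.)

Anticipation.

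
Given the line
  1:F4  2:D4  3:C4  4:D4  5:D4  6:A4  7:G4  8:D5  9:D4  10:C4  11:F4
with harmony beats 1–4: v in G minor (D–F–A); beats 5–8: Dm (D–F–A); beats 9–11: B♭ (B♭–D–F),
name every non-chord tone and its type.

C4 (beat 3) — neighbor tone; G4 (beat 7) — escape tone; C4 (beat 10) — escape tone.

The harmony at that moment is D minor triad (D, F, A); C4 is not a chord tone.
It is approached by step down from D4 and left by step up to D4.
Step away and step back to the same note — a neighbor tone (lower neighbor).
The harmony at that moment is D minor triad (D, F, A); G4 is not a chord tone.
It is approached by step down from A4 and left by leap up to D5.
Step in, leap out — an escape tone.
The harmony at that moment is B♭ major triad (B♭, D, F); C4 is not a chord tone.
It is approached by step down from D4 and left by leap up to F4.
Step in, leap out — an escape tone.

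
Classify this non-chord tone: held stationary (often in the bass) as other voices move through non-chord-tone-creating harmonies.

Pedal tone.

Approach: none. Departure: none — a single pitch is sustained while the chords change around it, passing through harmonies that do not contain it.
No melodic motion at all; the dissonance is created entirely by the moving harmonies against the stationary note — a pedal tone (pedal point).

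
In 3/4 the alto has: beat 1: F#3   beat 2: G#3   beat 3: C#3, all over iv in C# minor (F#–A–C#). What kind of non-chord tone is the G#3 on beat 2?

Escape tone.

The harmony at that moment is F# minor triad (F#, A, C#); G#3 is not a chord tone.
It is approached by step up from F#3 and left by leap down to C#3.
Step in, leap out, on a weak beat — an escape tone.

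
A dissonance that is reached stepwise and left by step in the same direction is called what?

Approach: by step. Departure: by step, continuing in the same direction.
Stepwise on both sides with no change of direction means the note fills in the space between two different chord tones — a passing tone. (Had it turned back to its starting note it would be a neighbor tone instead.)

Passing tone.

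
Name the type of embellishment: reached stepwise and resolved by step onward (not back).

Passing tone.

Approach: by step. Departure: by step, continuing in the same direction.
Stepwise on both sides with no change of direction means the note fills in the space between two different chord tones — a passing tone. (Had it turned back to its starting note it would be a neighbor tone instead.)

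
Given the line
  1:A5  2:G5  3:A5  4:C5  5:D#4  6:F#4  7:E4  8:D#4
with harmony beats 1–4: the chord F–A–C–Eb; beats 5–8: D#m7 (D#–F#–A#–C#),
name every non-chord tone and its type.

The harmony at that moment is F dominant seventh chord (F, A, C, Eb); G5 is not a chord tone.
It is approached by step down from A5 and left by step up to A5.
Step away and step back to the same note — a neighbor tone (lower neighbor).
The harmony at that moment is D# minor seventh chord (D#, F#, A#, C#); E4 is not a chord tone.
It is approached by step down from F#4 and left by step down to D#4.
Step in, step out in the same direction — a passing tone.

G5 (beat 2) — neighbor tone; E4 (beat 7) — passing tone.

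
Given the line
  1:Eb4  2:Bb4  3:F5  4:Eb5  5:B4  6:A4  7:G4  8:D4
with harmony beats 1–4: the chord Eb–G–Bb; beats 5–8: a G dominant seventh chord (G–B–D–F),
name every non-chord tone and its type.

The harmony at that moment is Eb major triad (Eb, G, Bb); F5 is not a chord tone.
It is approached by leap up from Bb4 and left by step down to Eb5.
Leap in, step out — an appoggiatura.
The harmony at that moment is G dominant seventh chord (G, B, D, F); A4 is not a chord tone.
It is approached by step down from B4 and left by step down to G4.
Step in, step out in the same direction — a passing tone.

F5 (beat 3) — appoggiatura; A4 (beat 6) — passing tone.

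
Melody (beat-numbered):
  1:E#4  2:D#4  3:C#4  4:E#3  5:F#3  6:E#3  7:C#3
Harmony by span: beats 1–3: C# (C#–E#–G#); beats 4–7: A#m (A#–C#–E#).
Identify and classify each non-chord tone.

D#4 (beat 2) — passing tone; F#3 (beat 5) — neighbor tone.

The harmony at that moment is C# major triad (C#, E#, G#); D#4 is not a chord tone.
It is approached by step down from E#4 and left by step down to C#4.
Step in, step out in the same direction — a passing tone.
The harmony at that moment is A# minor triad (A#, C#, E#); F#3 is not a chord tone.
It is approached by step up from E#3 and left by step down to E#3.
Step away and step back to the same note — a neighbor tone (upper neighbor).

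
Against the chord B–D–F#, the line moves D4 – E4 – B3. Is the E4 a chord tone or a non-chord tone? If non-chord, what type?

Non-chord tone — an escape tone.

The harmony at that moment is B minor triad (B, D, F#); E4 is not a chord tone.
It is approached by step up from D4 and left by leap down to B3.
Step in, leap out — an escape tone.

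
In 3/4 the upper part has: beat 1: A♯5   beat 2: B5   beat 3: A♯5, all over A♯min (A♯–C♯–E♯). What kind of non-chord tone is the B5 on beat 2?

The harmony at that moment is A♯ minor triad (A♯, C♯, E♯); B5 is not a chord tone.
It is approached by step up from A♯5 and left by step down to A♯5.
Step away and step back to the same note — a neighbor tone (upper neighbor).

Upper neighbor tone.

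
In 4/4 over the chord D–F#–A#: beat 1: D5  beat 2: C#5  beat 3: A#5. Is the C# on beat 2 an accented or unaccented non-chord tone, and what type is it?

The harmony at that moment is D augmented triad (D, F#, A#); C#5 is not a chord tone.
It is approached by step down from D5 and left by leap up to A#5.
Step in, leap out — an escape tone.
It falls on a weak beat, so it is unaccented.

Unaccented escape tone.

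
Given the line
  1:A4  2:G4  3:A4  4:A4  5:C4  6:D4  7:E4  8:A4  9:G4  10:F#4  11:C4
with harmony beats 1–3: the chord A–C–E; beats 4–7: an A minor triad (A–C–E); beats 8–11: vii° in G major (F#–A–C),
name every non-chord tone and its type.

The harmony at that moment is A minor triad (A, C, E); G4 is not a chord tone.
It is approached by step down from A4 and left by step up to A4.
Step away and step back to the same note — a neighbor tone (lower neighbor).
The harmony at that moment is A minor triad (A, C, E); D4 is not a chord tone.
It is approached by step up from C4 and left by step up to E4.
Step in, step out in the same direction — a passing tone.
The harmony at that moment is F# diminished triad (F#, A, C); G4 is not a chord tone.
It is approached by step down from A4 and left by step down to F#4.
Step in, step out in the same direction — a passing tone.

G4 (beat 2) — neighbor tone; D4 (beat 6) — passing tone; G4 (beat 9) — passing tone.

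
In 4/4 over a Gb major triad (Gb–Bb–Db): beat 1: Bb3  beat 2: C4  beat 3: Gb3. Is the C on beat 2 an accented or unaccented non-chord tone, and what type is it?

Unaccented escape tone.

The harmony at that moment is Gb major triad (Gb, Bb, Db); C4 is not a chord tone.
It is approached by step up from Bb3 and left by leap down to Gb3.
Step in, leap out — an escape tone.
It falls on a weak beat, so it is unaccented.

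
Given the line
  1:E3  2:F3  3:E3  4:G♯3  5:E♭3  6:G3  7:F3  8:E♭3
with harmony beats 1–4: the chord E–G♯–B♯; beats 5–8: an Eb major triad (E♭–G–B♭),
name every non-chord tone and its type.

F3 (beat 2) — neighbor tone; F3 (beat 7) — passing tone.

The harmony at that moment is E augmented triad (E, G♯, B♯); F3 is not a chord tone.
It is approached by step up from E3 and left by step down to E3.
Step away and step back to the same note — a neighbor tone (upper neighbor).
The harmony at that moment is E♭ major triad (E♭, G, B♭); F3 is not a chord tone.
It is approached by step down from G3 and left by step down to E♭3.
Step in, step out in the same direction — a passing tone.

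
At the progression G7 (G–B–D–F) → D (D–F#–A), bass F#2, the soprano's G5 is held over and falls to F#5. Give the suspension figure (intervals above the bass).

At the second chord the bass is F#2. The suspended G5 lies a ninth above the bass; after resolving down by step to F#5, the interval above the bass becomes an octave.
Suspension figures are named by those two intervals: 9–8.

9–8 suspension.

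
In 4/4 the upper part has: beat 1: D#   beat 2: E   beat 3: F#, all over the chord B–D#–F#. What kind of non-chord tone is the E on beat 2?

Passing tone.

The harmony at that moment is B major triad (B, D#, F#); E is not a chord tone.
It is approached by step up from D# and left by step up to F#.
Step in, step out in the same direction — a passing tone.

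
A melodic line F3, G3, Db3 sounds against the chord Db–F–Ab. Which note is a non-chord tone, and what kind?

G3 is an escape tone.

The harmony at that moment is Db major triad (Db, F, Ab); G3 is not a chord tone.
It is approached by step up from F3 and left by leap down to Db3.
Step in, leap out — an escape tone.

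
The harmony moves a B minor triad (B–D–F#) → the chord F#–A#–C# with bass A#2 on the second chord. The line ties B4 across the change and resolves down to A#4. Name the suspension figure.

9–8 suspension.

At the second chord the bass is A#2. The suspended B4 lies a ninth above the bass; after resolving down by step to A#4, the interval above the bass becomes an octave.
Suspension figures are named by those two intervals: 9–8.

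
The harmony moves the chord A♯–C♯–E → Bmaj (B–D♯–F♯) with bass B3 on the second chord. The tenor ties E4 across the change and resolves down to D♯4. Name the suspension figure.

At the second chord the bass is B3. The suspended E4 lies a fourth above the bass; after resolving down by step to D♯4, the interval above the bass becomes a third.
Suspension figures are named by those two intervals: 4–3.

4–3 suspension.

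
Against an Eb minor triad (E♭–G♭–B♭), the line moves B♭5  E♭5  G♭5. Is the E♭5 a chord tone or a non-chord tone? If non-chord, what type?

Chord tone (the root of Eb minor triad).

Eb minor triad contains E♭, G♭, B♭; E♭ is the root, so it is a chord tone.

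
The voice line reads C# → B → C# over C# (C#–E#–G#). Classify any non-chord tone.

The harmony at that moment is C# major triad (C#, E#, G#); B is not a chord tone.
It is approached by step down from C# and left by step up to C#.
Step away and step back to the same note — a neighbor tone (lower neighbor).

B is a neighbor tone.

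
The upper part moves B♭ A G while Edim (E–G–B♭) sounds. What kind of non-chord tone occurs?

The harmony at that moment is E diminished triad (E, G, B♭); A is not a chord tone.
It is approached by step down from B♭ and left by step down to G.
Step in, step out in the same direction — a passing tone.

A is a passing tone.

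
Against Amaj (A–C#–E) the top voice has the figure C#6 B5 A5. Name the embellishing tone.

B5 is a passing tone.

The harmony at that moment is A major triad (A, C#, E); B5 is not a chord tone.
It is approached by step down from C#6 and left by step down to A5.
Step in, step out in the same direction — a passing tone.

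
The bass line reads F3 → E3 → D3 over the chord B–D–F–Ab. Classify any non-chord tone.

E3 is a passing tone.

The harmony at that moment is B diminished seventh chord (B, D, F, Ab); E3 is not a chord tone.
It is approached by step down from F3 and left by step down to D3.
Step in, step out in the same direction — a passing tone.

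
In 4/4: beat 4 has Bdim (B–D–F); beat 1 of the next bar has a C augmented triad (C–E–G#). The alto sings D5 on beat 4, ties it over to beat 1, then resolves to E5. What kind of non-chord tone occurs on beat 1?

The harmony at that moment is C augmented triad (C, E, G#); D5 is not a chord tone.
It is held over (the same pitch as the preceding D5) and left by step up to E5.
Held over from the previous chord and resolving up by step — a retardation.

Retardation.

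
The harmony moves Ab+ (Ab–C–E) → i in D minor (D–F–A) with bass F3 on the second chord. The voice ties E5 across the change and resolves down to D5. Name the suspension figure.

At the second chord the bass is F3. The suspended E5 lies a seventh above the bass; after resolving down by step to D5, the interval above the bass becomes a sixth.
Suspension figures are named by those two intervals: 7–6.

7–6 suspension.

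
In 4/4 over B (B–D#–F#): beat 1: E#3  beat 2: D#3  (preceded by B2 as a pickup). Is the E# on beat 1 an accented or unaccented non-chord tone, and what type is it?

The harmony at that moment is B major triad (B, D#, F#); E#3 is not a chord tone.
It is approached by leap up from B2 and left by step down to D#3.
Leap in, step out — an appoggiatura.
It falls on the downbeat, so it is accented.

Accented appoggiatura.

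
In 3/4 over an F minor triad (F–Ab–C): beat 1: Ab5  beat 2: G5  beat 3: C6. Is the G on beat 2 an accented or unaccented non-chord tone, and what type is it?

The harmony at that moment is F minor triad (F, Ab, C); G5 is not a chord tone.
It is approached by step down from Ab5 and left by leap up to C6.
Step in, leap out — an escape tone.
It falls on a weak beat, so it is unaccented.

Unaccented escape tone.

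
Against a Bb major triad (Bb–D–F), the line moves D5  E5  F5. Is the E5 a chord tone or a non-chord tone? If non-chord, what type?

The harmony at that moment is Bb major triad (Bb, D, F); E5 is not a chord tone.
It is approached by step up from D5 and left by step up to F5.
Step in, step out in the same direction — a passing tone.

Non-chord tone — a passing tone.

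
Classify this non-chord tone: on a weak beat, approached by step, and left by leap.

Escape tone.

Approach: by step. Departure: by leap. Metric position: weak.
Step in, leap out, from a weak position — an escape tone (échappée). (It is the mirror image of the appoggiatura, which leaps in and steps out on a strong beat.)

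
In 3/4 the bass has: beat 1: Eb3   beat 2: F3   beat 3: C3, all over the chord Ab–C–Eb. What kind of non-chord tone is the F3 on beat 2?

Escape tone.

The harmony at that moment is Ab major triad (Ab, C, Eb); F3 is not a chord tone.
It is approached by step up from Eb3 and left by leap down to C3.
Step in, leap out, on a weak beat — an escape tone.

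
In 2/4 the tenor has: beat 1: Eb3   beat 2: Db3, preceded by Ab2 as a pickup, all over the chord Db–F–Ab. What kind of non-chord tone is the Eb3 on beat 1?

The harmony at that moment is Db major triad (Db, F, Ab); Eb3 is not a chord tone.
It is approached by leap up from Ab2 and left by step down to Db3.
Leap in, step out, metrically accented — an appoggiatura.

Appoggiatura.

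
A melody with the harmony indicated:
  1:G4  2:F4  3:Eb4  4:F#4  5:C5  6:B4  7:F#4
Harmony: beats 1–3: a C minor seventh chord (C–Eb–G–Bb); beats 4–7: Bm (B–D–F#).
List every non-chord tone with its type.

F4 (beat 2) — passing tone; C5 (beat 5) — appoggiatura.

The harmony at that moment is C minor seventh chord (C, Eb, G, Bb); F4 is not a chord tone.
It is approached by step down from G4 and left by step down to Eb4.
Step in, step out in the same direction — a passing tone.
The harmony at that moment is B minor triad (B, D, F#); C5 is not a chord tone.
It is approached by leap up from F#4 and left by step down to B4.
Leap in, step out — an appoggiatura.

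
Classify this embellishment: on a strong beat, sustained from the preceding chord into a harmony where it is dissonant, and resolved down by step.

Suspension.

Approach: by preparation — the pitch is first a chord tone, then held (tied or repeated) while the harmony changes under it. Departure: down by step. Metric position: strong.
A prepared dissonance that resolves downward by step — a suspension. (The same figure resolving upward would be a retardation.)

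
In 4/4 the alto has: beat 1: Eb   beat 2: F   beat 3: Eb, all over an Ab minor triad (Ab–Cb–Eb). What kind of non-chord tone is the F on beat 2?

Upper neighbor tone.

The harmony at that moment is Ab minor triad (Ab, Cb, Eb); F is not a chord tone.
It is approached by step up from Eb and left by step down to Eb.
Step away and step back to the same note — a neighbor tone (upper neighbor).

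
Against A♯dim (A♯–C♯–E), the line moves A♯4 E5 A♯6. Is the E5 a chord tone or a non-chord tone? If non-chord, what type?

A# diminished triad contains A♯, C♯, E; E is the fifth, so it is a chord tone.

Chord tone (the fifth of A# diminished triad).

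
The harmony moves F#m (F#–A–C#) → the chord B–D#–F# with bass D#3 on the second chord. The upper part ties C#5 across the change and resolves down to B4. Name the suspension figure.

At the second chord the bass is D#3. The suspended C#5 lies a seventh above the bass; after resolving down by step to B4, the interval above the bass becomes a sixth.
Suspension figures are named by those two intervals: 7–6.

7–6 suspension.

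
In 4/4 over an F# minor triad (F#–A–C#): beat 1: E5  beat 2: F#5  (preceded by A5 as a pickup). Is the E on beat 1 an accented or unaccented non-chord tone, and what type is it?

Accented appoggiatura.

The harmony at that moment is F# minor triad (F#, A, C#); E5 is not a chord tone.
It is approached by leap down from A5 and left by step up to F#5.
Leap in, step out — an appoggiatura.
It falls on the downbeat, so it is accented.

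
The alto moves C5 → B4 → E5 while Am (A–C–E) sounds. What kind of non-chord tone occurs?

B4 is an escape tone.

The harmony at that moment is A minor triad (A, C, E); B4 is not a chord tone.
It is approached by step down from C5 and left by leap up to E5.
Step in, leap out — an escape tone.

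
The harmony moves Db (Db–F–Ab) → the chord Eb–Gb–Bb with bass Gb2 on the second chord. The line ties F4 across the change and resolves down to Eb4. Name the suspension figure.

At the second chord the bass is Gb2. The suspended F4 lies a seventh above the bass; after resolving down by step to Eb4, the interval above the bass becomes a sixth.
Suspension figures are named by those two intervals: 7–6.

7–6 suspension.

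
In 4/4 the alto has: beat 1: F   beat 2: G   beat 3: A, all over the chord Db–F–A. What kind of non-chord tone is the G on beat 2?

Passing tone.

The harmony at that moment is Db augmented triad (Db, F, A); G is not a chord tone.
It is approached by step up from F and left by step up to A.
Step in, step out in the same direction — a passing tone.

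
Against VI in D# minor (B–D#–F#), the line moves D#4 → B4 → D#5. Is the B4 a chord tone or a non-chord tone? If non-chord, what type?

B major triad contains B, D#, F#; B is the root, so it is a chord tone.

Chord tone (the root of B major triad).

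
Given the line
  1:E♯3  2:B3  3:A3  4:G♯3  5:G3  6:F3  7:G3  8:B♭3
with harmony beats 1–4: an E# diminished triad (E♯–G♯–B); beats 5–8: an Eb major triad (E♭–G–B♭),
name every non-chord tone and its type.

The harmony at that moment is E♯ diminished triad (E♯, G♯, B); A3 is not a chord tone.
It is approached by step down from B3 and left by step down to G♯3.
Step in, step out in the same direction — a passing tone.
The harmony at that moment is E♭ major triad (E♭, G, B♭); F3 is not a chord tone.
It is approached by step down from G3 and left by step up to G3.
Step away and step back to the same note — a neighbor tone (lower neighbor).

A3 (beat 3) — passing tone; F3 (beat 6) — neighbor tone.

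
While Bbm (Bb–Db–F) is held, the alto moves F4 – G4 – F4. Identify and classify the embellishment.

G4 is a neighbor tone.

The harmony at that moment is Bb minor triad (Bb, Db, F); G4 is not a chord tone.
It is approached by step up from F4 and left by step down to F4.
Step away and step back to the same note — a neighbor tone (upper neighbor).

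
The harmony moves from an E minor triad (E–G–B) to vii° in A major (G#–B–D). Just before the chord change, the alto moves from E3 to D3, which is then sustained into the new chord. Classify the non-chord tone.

D3 is an anticipation.

The harmony at that moment is E minor triad (E, G, B); D3 is not a chord tone.
It is approached by step down from E3 and then sustained as the same pitch into the next harmony.
Arriving early and becoming a chord tone when the harmony changes — an anticipation.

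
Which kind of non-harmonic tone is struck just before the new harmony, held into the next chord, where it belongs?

Anticipation.

Approach: ahead of the chord change (typically by step), so it is dissonant against the current harmony. Departure: none — the same pitch is restated or held and is a chord tone of the new harmony.
Dissonant first, consonant once the harmony catches up: the note simply arrives early — an anticipation. (The reverse timing, consonant first and dissonant after the change, would be a suspension or retardation.)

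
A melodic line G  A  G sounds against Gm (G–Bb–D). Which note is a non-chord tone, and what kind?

A is a neighbor tone.

The harmony at that moment is G minor triad (G, Bb, D); A is not a chord tone.
It is approached by step up from G and left by step down to G.
Step away and step back to the same note — a neighbor tone (upper neighbor).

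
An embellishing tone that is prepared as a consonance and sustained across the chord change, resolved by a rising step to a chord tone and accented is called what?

Approach: by preparation — the pitch is first a chord tone, then held (tied or repeated) while the harmony changes under it. Departure: up by step. Metric position: strong.
A prepared dissonance that resolves upward by step — a retardation. (The same figure resolving downward would be a suspension.)

Retardation.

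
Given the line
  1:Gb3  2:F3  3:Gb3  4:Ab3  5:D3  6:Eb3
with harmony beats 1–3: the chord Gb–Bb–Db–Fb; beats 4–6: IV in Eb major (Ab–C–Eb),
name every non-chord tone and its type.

The harmony at that moment is Gb dominant seventh chord (Gb, Bb, Db, Fb); F3 is not a chord tone.
It is approached by step down from Gb3 and left by step up to Gb3.
Step away and step back to the same note — a neighbor tone (lower neighbor).
The harmony at that moment is Ab major triad (Ab, C, Eb); D3 is not a chord tone.
It is approached by leap down from Ab3 and left by step up to Eb3.
Leap in, step out — an appoggiatura.

F3 (beat 2) — neighbor tone; D3 (beat 5) — appoggiatura.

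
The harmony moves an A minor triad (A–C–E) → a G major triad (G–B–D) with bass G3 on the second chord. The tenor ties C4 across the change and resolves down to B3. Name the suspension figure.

4–3 suspension.

At the second chord the bass is G3. The suspended C4 lies a fourth above the bass; after resolving down by step to B3, the interval above the bass becomes a third.
Suspension figures are named by those two intervals: 4–3.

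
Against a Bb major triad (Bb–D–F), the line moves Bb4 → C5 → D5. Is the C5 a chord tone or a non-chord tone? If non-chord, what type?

Non-chord tone — a passing tone.

The harmony at that moment is Bb major triad (Bb, D, F); C5 is not a chord tone.
It is approached by step up from Bb4 and left by step up to D5.
Step in, step out in the same direction — a passing tone.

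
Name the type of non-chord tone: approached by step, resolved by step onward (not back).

Approach: by step. Departure: by step, continuing in the same direction.
Stepwise on both sides with no change of direction means the note fills in the space between two different chord tones — a passing tone. (Had it turned back to its starting note it would be a neighbor tone instead.)

Passing tone.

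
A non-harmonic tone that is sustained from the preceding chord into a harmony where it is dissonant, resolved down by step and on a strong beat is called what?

Approach: by preparation — the pitch is first a chord tone, then held (tied or repeated) while the harmony changes under it. Departure: down by step. Metric position: strong.
A prepared dissonance that resolves downward by step — a suspension. (The same figure resolving upward would be a retardation.)

Suspension.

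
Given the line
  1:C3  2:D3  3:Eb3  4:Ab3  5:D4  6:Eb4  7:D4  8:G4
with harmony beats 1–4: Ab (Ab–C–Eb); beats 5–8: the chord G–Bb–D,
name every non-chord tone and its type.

D3 (beat 2) — passing tone; Eb4 (beat 6) — neighbor tone.

The harmony at that moment is Ab major triad (Ab, C, Eb); D3 is not a chord tone.
It is approached by step up from C3 and left by step up to Eb3.
Step in, step out in the same direction — a passing tone.
The harmony at that moment is G minor triad (G, Bb, D); Eb4 is not a chord tone.
It is approached by step up from D4 and left by step down to D4.
Step away and step back to the same note — a neighbor tone (upper neighbor).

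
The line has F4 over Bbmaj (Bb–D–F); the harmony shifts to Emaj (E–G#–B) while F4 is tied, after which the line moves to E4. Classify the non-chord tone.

The harmony at that moment is E major triad (E, G#, B); F4 is not a chord tone.
It is held over (the same pitch as the preceding F4) and left by step down to E4.
Held over from the previous chord and resolving down by step — a suspension.

F4 is a suspension.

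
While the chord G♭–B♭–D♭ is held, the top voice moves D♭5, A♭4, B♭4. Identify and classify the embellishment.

A♭4 is an appoggiatura.

The harmony at that moment is G♭ major triad (G♭, B♭, D♭); A♭4 is not a chord tone.
It is approached by leap down from D♭5 and left by step up to B♭4.
Leap in, step out — an appoggiatura.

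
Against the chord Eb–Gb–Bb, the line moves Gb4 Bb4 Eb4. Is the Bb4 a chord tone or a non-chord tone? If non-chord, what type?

Chord tone (the fifth of Eb minor triad).

Eb minor triad contains Eb, Gb, Bb; Bb is the fifth, so it is a chord tone.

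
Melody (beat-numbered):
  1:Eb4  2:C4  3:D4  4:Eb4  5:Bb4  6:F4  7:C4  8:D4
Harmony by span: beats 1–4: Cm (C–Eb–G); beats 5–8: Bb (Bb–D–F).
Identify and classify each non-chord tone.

D4 (beat 3) — passing tone; C4 (beat 7) — appoggiatura.

The harmony at that moment is C minor triad (C, Eb, G); D4 is not a chord tone.
It is approached by step up from C4 and left by step up to Eb4.
Step in, step out in the same direction — a passing tone.
The harmony at that moment is Bb major triad (Bb, D, F); C4 is not a chord tone.
It is approached by leap down from F4 and left by step up to D4.
Leap in, step out — an appoggiatura.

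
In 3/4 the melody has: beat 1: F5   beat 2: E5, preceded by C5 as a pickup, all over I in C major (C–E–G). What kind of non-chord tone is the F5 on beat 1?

Appoggiatura.

The harmony at that moment is C major triad (C, E, G); F5 is not a chord tone.
It is approached by leap up from C5 and left by step down to E5.
Leap in, step out, metrically accented — an appoggiatura.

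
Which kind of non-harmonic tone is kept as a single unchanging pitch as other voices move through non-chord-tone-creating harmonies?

Pedal tone.

Approach: none. Departure: none — a single pitch is sustained while the chords change around it, passing through harmonies that do not contain it.
No melodic motion at all; the dissonance is created entirely by the moving harmonies against the stationary note — a pedal tone (pedal point).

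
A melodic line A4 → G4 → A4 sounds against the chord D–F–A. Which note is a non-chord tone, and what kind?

G4 is a neighbor tone.

The harmony at that moment is D minor triad (D, F, A); G4 is not a chord tone.
It is approached by step down from A4 and left by step up to A4.
Step away and step back to the same note — a neighbor tone (lower neighbor).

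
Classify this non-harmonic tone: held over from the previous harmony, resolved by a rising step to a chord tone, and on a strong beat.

Retardation.

Approach: by preparation — the pitch is first a chord tone, then held (tied or repeated) while the harmony changes under it. Departure: up by step. Metric position: strong.
A prepared dissonance that resolves upward by step — a retardation. (The same figure resolving downward would be a suspension.)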